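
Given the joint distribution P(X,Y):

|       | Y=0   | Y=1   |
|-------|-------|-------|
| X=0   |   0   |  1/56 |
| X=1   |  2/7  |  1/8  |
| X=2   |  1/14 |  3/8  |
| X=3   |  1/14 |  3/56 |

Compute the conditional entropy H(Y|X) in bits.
0.7704 bits

H(Y|X) = H(X,Y) - H(X)

H(X,Y) = -Σ_{x,y} P(x,y) log₂ P(x,y). Per-cell terms -P(x,y)·log₂P(x,y):
  X=0: 0.00000, 0.10370
  X=1: 0.51639, 0.37500
  X=2: 0.27195, 0.53064
  X=3: 0.27195, 0.22620
  (cells with P = 0 contribute 0)
Sum of the 8 terms: H(X,Y) = 2.2958 bits

Marginal of X (row sums):
  P(X=0) = 0 + 1/56 = 1/56
  P(X=1) = 2/7 + 1/8 = 23/56
  P(X=2) = 1/14 + 3/8 = 25/56
  P(X=3) = 1/14 + 3/56 = 1/8
H(X) = -[(1/56)·log₂(1/56) + (23/56)·log₂(23/56) + (25/56)·log₂(25/56) + (1/8)·log₂(1/8)]
  = 0.10370 + 0.52727 + 0.51942 + 0.37500 = 1.5254 bits

H(Y|X) = H(X,Y) - H(X) = 2.2958 - 1.5254 = 0.7704 bits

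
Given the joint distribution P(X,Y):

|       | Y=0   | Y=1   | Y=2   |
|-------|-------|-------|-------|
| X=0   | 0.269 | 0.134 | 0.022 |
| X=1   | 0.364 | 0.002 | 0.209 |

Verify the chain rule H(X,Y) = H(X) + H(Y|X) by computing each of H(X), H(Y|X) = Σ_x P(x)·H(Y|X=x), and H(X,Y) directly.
H(X) = 0.9837 bits, H(Y|X) = 1.0562 bits, H(X,Y) = 2.0399 bits

Marginal of X (row sums):
  P(X=0) = 0.269 + 0.134 + 0.022 = 0.425
  P(X=1) = 0.364 + 0.002 + 0.209 = 0.575
H(X) = -[0.425·log₂(0.425) + 0.575·log₂(0.575)]
  = 0.5246 + 0.4591 = 0.9837 bits

H(Y|X) = Σ_x P(x)·H(Y|X=x):
  X=0: P(X=0) = 0.425, P(Y|X=0) = (269/425, 134/425, 22/425) → H(Y|X=0) = 1.1638
  X=1: P(X=1) = 0.575, P(Y|X=1) = (364/575, 2/575, 209/575) → H(Y|X=1) = 0.9767
H(Y|X) = 0.425·1.1638 + 0.575·0.9767 = 1.0562 bits

H(X,Y) = -Σ_{x,y} P(x,y) log₂ P(x,y). Per-cell terms -P(x,y)·log₂P(x,y):
  X=0: 0.5096, 0.3886, 0.1211
  X=1: 0.5307, 0.0179, 0.4720
Sum of the 6 terms: H(X,Y) = 2.0399 bits

Chain rule check:
  H(X) + H(Y|X) = 0.9837 + 1.0562 = 2.0399 bits
  H(X,Y) = 2.0399 bits
✓ Chain rule verified.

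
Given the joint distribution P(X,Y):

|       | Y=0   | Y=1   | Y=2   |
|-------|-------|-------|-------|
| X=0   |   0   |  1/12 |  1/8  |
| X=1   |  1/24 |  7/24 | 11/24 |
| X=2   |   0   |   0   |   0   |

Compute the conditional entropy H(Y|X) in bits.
1.1608 bits

H(Y|X) = H(X,Y) - H(X)

H(X,Y) = -Σ_{x,y} P(x,y) log₂ P(x,y). Per-cell terms -P(x,y)·log₂P(x,y):
  X=0: 0.0000, 0.2987, 0.3750
  X=1: 0.1910, 0.5185, 0.5159
  X=2: 0.0000, 0.0000, 0.0000
  (cells with P = 0 contribute 0)
Sum of the 9 terms: H(X,Y) = 1.8991 bits

Marginal of X (row sums):
  P(X=0) = 0 + 1/12 + 1/8 = 5/24
  P(X=1) = 1/24 + 7/24 + 11/24 = 19/24
  P(X=2) = 0 + 0 + 0 = 0
H(X) = -[(5/24)·log₂(5/24) + (19/24)·log₂(19/24)]   (outcomes with P = 0 contribute 0)
  = 0.4715 + 0.2668 = 0.7383 bits

H(Y|X) = H(X,Y) - H(X) = 1.8991 - 0.7383 = 1.1608 bits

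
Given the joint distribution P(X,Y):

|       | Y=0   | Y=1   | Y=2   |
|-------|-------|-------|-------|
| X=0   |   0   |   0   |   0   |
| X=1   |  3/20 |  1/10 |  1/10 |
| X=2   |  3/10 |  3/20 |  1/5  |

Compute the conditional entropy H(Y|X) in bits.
1.5369 bits

H(Y|X) = H(X,Y) - H(X)

H(X,Y) = -Σ_{x,y} P(x,y) log₂ P(x,y). Per-cell terms -P(x,y)·log₂P(x,y):
  X=0: 0.000000, 0.000000, 0.000000
  X=1: 0.410545, 0.332193, 0.332193
  X=2: 0.521090, 0.410545, 0.464386
  (cells with P = 0 contribute 0)
Sum of the 9 terms: H(X,Y) = 2.47095 bits

Marginal of X (row sums):
  P(X=0) = 0 + 0 + 0 = 0
  P(X=1) = 3/20 + 1/10 + 1/10 = 7/20
  P(X=2) = 3/10 + 3/20 + 1/5 = 13/20
H(X) = -[(7/20)·log₂(7/20) + (13/20)·log₂(13/20)]   (outcomes with P = 0 contribute 0)
  = 0.530101 + 0.403967 = 0.93407 bits

H(Y|X) = H(X,Y) - H(X) = 2.47095 - 0.93407 = 1.5369 bits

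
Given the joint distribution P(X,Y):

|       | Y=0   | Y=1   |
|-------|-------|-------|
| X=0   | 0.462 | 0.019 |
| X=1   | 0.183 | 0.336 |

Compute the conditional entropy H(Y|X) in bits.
0.6014 bits

H(Y|X) = H(X,Y) - H(X)

H(X,Y) = -Σ_{x,y} P(x,y) log₂ P(x,y). Per-cell terms -P(x,y)·log₂P(x,y):
  X=0: 0.5147, 0.1086
  X=1: 0.4484, 0.5287
Sum of the 4 terms: H(X,Y) = 1.6004 bits

Marginal of X (row sums):
  P(X=0) = 0.462 + 0.019 = 0.481
  P(X=1) = 0.183 + 0.336 = 0.519
H(X) = -[0.481·log₂(0.481) + 0.519·log₂(0.519)]
  = 0.5079 + 0.4911 = 0.9990 bits

H(Y|X) = H(X,Y) - H(X) = 1.6004 - 0.9990 = 0.6014 bits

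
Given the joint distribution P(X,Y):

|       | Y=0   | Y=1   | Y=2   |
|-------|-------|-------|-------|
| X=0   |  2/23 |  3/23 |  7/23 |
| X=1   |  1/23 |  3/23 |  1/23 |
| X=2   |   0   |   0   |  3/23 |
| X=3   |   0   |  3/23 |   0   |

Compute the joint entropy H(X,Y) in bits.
2.7553 bits

H(X,Y) = -Σ_{x,y} P(x,y) log₂ P(x,y). Per-cell terms -P(x,y)·log₂P(x,y):
  X=0: 0.3064, 0.3833, 0.5223
  X=1: 0.1967, 0.3833, 0.1967
  X=2: 0.0000, 0.0000, 0.3833
  X=3: 0.0000, 0.3833, 0.0000
  (cells with P = 0 contribute 0)
Sum of the 12 terms: H(X,Y) = 2.7553 bits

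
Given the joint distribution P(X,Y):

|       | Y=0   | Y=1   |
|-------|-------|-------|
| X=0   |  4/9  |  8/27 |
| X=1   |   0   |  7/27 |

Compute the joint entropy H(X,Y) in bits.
1.5448 bits

H(X,Y) = -Σ_{x,y} P(x,y) log₂ P(x,y). Per-cell terms -P(x,y)·log₂P(x,y):
  X=0: 0.5199667, 0.5199667
  X=1: 0.0000000, 0.5049159
  (cells with P = 0 contribute 0)
Sum of the 4 terms: H(X,Y) = 1.5448 bits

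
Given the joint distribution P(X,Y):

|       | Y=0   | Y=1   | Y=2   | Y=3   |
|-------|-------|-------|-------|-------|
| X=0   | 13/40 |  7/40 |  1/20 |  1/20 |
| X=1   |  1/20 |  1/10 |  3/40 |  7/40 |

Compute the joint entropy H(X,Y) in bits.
2.6678 bits

H(X,Y) = -Σ_{x,y} P(x,y) log₂ P(x,y). Per-cell terms -P(x,y)·log₂P(x,y):
  X=0: 0.52698, 0.44005, 0.21610, 0.21610
  X=1: 0.21610, 0.33219, 0.28027, 0.44005
Sum of the 8 terms: H(X,Y) = 2.6678 bits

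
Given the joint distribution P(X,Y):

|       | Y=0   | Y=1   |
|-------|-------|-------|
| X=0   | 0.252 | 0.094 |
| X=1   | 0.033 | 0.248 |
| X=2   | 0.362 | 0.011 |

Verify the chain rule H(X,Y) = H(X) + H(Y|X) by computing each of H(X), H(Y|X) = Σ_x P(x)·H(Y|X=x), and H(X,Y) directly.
H(X) = 1.5751 bits, H(Y|X) = 0.5102 bits, H(X,Y) = 2.0853 bits

Marginal of X (row sums):
  P(X=0) = 0.252 + 0.094 = 0.346
  P(X=1) = 0.033 + 0.248 = 0.281
  P(X=2) = 0.362 + 0.011 = 0.373
H(X) = -[0.346·log₂(0.346) + 0.281·log₂(0.281) + 0.373·log₂(0.373)]
  = 0.52978 + 0.51461 + 0.53069 = 1.5751 bits

H(Y|X) = Σ_x P(x)·H(Y|X=x):
  X=0: P(X=0) = 0.346, P(Y|X=0) = (126/173, 47/173) → H(Y|X=0) = 0.84386
  X=1: P(X=1) = 0.281, P(Y|X=1) = (33/281, 248/281) → H(Y|X=1) = 0.52195
  X=2: P(X=2) = 0.373, P(Y|X=2) = (362/373, 11/373) → H(Y|X=2) = 0.19183
H(Y|X) = 0.346·0.84386 + 0.281·0.52195 + 0.373·0.19183 = 0.5102 bits

H(X,Y) = -Σ_{x,y} P(x,y) log₂ P(x,y). Per-cell terms -P(x,y)·log₂P(x,y):
  X=0: 0.50110, 0.32065
  X=1: 0.16241, 0.49887
  X=2: 0.53067, 0.07157
Sum of the 6 terms: H(X,Y) = 2.0853 bits

Chain rule check:
  H(X) + H(Y|X) = 1.5751 + 0.5102 = 2.0853 bits
  H(X,Y) = 2.0853 bits
✓ Chain rule verified.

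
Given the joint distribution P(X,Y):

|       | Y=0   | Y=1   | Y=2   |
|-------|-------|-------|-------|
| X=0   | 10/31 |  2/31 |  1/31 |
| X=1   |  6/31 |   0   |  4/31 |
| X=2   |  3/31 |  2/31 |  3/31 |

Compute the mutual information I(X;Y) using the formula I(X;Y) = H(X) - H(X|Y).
0.1866 bits

I(X;Y) = H(X) - H(X|Y)

Marginal of X (row sums):
  P(X=0) = 10/31 + 2/31 + 1/31 = 13/31
  P(X=1) = 6/31 + 0 + 4/31 = 10/31
  P(X=2) = 3/31 + 2/31 + 3/31 = 8/31
H(X) = -[(13/31)·log₂(13/31) + (10/31)·log₂(10/31) + (8/31)·log₂(8/31)]
  = 0.52577 + 0.52654 + 0.50431 = 1.55662 bits

Marginal of Y (column sums):
  P(Y=0) = 10/31 + 6/31 + 3/31 = 19/31
  P(Y=1) = 2/31 + 0 + 2/31 = 4/31
  P(Y=2) = 1/31 + 4/31 + 3/31 = 8/31
H(X|Y) = Σ_y P(y)·H(X|Y=y):
  Y=0: P(Y=0) = 19/31, P(X|Y=0) = (10/19, 6/19, 3/19) → H(X|Y=0) = 1.43298
  Y=1: P(Y=1) = 4/31, P(X|Y=1) = (1/2, 0, 1/2) → H(X|Y=1) = 1.00000
  Y=2: P(Y=2) = 8/31, P(X|Y=2) = (1/8, 1/2, 3/8) → H(X|Y=2) = 1.40564
H(X|Y) = (19/31)·1.43298 + (4/31)·1.00000 + (8/31)·1.40564 = 1.37006 bits

I(X;Y) = H(X) - H(X|Y) = 1.55662 - 1.37006 = 0.1866 bits

Cross-check via I(X;Y) = H(X) + H(Y) - H(X,Y): computing H(Y) from the column sums and H(X,Y) from the 9 cells in the same way gives H(Y) = 1.31837 bits and H(X,Y) = 2.68843 bits, so
I(X;Y) = 1.55662 + 1.31837 - 2.68843 = 0.1866 bits ✓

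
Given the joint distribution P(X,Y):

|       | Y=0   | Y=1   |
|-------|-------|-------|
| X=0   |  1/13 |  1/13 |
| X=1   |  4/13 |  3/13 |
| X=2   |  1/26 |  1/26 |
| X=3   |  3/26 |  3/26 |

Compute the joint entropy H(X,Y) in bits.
2.6612 bits

H(X,Y) = -Σ_{x,y} P(x,y) log₂ P(x,y). Per-cell terms -P(x,y)·log₂P(x,y):
  X=0: 0.2846, 0.2846
  X=1: 0.5232, 0.4882
  X=2: 0.1808, 0.1808
  X=3: 0.3595, 0.3595
Sum of the 8 terms: H(X,Y) = 2.6612 bits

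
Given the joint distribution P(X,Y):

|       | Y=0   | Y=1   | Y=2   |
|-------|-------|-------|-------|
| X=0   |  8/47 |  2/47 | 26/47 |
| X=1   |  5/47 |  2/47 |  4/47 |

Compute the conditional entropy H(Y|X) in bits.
1.1564 bits

H(Y|X) = H(X,Y) - H(X)

H(X,Y) = -Σ_{x,y} P(x,y) log₂ P(x,y). Per-cell terms -P(x,y)·log₂P(x,y):
  X=0: 0.43482, 0.19381, 0.47251
  X=1: 0.34390, 0.19381, 0.30252
Sum of the 6 terms: H(X,Y) = 1.9414 bits

Marginal of X (row sums):
  P(X=0) = 8/47 + 2/47 + 26/47 = 36/47
  P(X=1) = 5/47 + 2/47 + 4/47 = 11/47
H(X) = -[(36/47)·log₂(36/47) + (11/47)·log₂(11/47)]
  = 0.29464 + 0.49036 = 0.7850 bits

H(Y|X) = H(X,Y) - H(X) = 1.9414 - 0.7850 = 1.1564 bits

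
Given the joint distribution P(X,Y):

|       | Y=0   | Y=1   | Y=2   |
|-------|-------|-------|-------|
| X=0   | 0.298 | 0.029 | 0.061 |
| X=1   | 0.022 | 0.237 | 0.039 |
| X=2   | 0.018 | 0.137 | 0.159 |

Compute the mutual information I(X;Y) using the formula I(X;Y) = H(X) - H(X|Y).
0.5076 bits

I(X;Y) = H(X) - H(X|Y)

Marginal of X (row sums):
  P(X=0) = 0.298 + 0.029 + 0.061 = 0.388
  P(X=1) = 0.022 + 0.237 + 0.039 = 0.298
  P(X=2) = 0.018 + 0.137 + 0.159 = 0.314
H(X) = -[0.388·log₂(0.388) + 0.298·log₂(0.298) + 0.314·log₂(0.314)]
  = 0.5300 + 0.5205 + 0.5247 = 1.5752 bits

Marginal of Y (column sums):
  P(Y=0) = 0.298 + 0.022 + 0.018 = 0.338
  P(Y=1) = 0.029 + 0.237 + 0.137 = 0.403
  P(Y=2) = 0.061 + 0.039 + 0.159 = 0.259
H(X|Y) = Σ_y P(y)·H(X|Y=y):
  Y=0: P(Y=0) = 0.338, P(X|Y=0) = (149/169, 11/169, 9/169) → H(X|Y=0) = 0.6421
  Y=1: P(Y=1) = 0.403, P(X|Y=1) = (29/403, 237/403, 137/403) → H(X|Y=1) = 1.2528
  Y=2: P(Y=2) = 0.259, P(X|Y=2) = (61/259, 39/259, 159/259) → H(X|Y=2) = 1.3347
H(X|Y) = 0.338·0.6421 + 0.403·1.2528 + 0.259·1.3347 = 1.0676 bits

I(X;Y) = H(X) - H(X|Y) = 1.5752 - 1.0676 = 0.5076 bits

Cross-check via I(X;Y) = H(X) + H(Y) - H(X,Y): computing H(Y) from the column sums and H(X,Y) from the 9 cells in the same way gives H(Y) = 1.5621 bits and H(X,Y) = 2.6297 bits, so
I(X;Y) = 1.5752 + 1.5621 - 2.6297 = 0.5076 bits ✓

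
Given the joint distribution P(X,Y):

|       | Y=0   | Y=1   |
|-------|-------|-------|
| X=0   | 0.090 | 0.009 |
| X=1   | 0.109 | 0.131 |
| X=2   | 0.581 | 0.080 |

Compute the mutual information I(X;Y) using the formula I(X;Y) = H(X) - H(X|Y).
0.1263 bits

I(X;Y) = H(X) - H(X|Y)

Marginal of X (row sums):
  P(X=0) = 0.090 + 0.009 = 0.099
  P(X=1) = 0.109 + 0.131 = 0.240
  P(X=2) = 0.581 + 0.080 = 0.661
H(X) = -[0.099·log₂(0.099) + 0.240·log₂(0.240) + 0.661·log₂(0.661)]
  = 0.33031 + 0.49413 + 0.39480 = 1.21924 bits

Marginal of Y (column sums):
  P(Y=0) = 0.090 + 0.109 + 0.581 = 0.780
  P(Y=1) = 0.009 + 0.131 + 0.080 = 0.220
H(X|Y) = Σ_y P(y)·H(X|Y=y):
  Y=0: P(Y=0) = 0.780, P(X|Y=0) = (3/26, 109/780, 581/780) → H(X|Y=0) = 1.07275
  Y=1: P(Y=1) = 0.220, P(X|Y=1) = (9/220, 131/220, 4/11) → H(X|Y=1) = 1.16471
H(X|Y) = 0.780·1.07275 + 0.220·1.16471 = 1.09298 bits

I(X;Y) = H(X) - H(X|Y) = 1.21924 - 1.09298 = 0.1263 bits

Cross-check via I(X;Y) = H(X) + H(Y) - H(X,Y): computing H(Y) from the column sums and H(X,Y) from the 6 cells in the same way gives H(Y) = 0.76017 bits and H(X,Y) = 1.85315 bits, so
I(X;Y) = 1.21924 + 0.76017 - 1.85315 = 0.1263 bits ✓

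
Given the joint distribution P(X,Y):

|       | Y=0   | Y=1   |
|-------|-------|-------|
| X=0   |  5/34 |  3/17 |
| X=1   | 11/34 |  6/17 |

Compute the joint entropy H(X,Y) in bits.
1.9053 bits

H(X,Y) = -Σ_{x,y} P(x,y) log₂ P(x,y). Per-cell terms -P(x,y)·log₂P(x,y):
  X=0: 0.4067, 0.4416
  X=1: 0.5267, 0.5303
Sum of the 4 terms: H(X,Y) = 1.9053 bits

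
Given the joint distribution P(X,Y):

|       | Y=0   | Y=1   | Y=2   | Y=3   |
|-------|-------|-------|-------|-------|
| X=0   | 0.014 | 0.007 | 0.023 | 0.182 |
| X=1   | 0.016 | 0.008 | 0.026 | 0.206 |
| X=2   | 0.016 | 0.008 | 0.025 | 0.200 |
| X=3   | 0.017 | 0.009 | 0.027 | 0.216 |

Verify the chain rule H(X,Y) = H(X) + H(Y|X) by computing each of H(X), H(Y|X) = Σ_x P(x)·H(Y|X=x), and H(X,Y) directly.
H(X) = 1.9972 bits, H(Y|X) = 0.9973 bits, H(X,Y) = 2.9944 bits

Marginal of X (row sums):
  P(X=0) = 0.014 + 0.007 + 0.023 + 0.182 = 0.226
  P(X=1) = 0.016 + 0.008 + 0.026 + 0.206 = 0.256
  P(X=2) = 0.016 + 0.008 + 0.025 + 0.200 = 0.249
  P(X=3) = 0.017 + 0.009 + 0.027 + 0.216 = 0.269
H(X) = -[0.226·log₂(0.226) + 0.256·log₂(0.256) + 0.249·log₂(0.249) + 0.269·log₂(0.269)]
  = 0.48491 + 0.50324 + 0.49944 + 0.50957 = 1.9972 bits

H(Y|X) = Σ_x P(x)·H(Y|X=x):
  X=0: P(X=0) = 0.226, P(Y|X=0) = (7/113, 7/226, 23/226, 91/113) → H(Y|X=0) = 0.99091
  X=1: P(X=1) = 0.256, P(Y|X=1) = (1/16, 1/32, 13/128, 103/128) → H(Y|X=1) = 0.99363
  X=2: P(X=2) = 0.249, P(Y|X=2) = (16/249, 8/249, 25/249, 200/249) → H(Y|X=2) = 1.00069
  X=3: P(X=3) = 0.269, P(Y|X=3) = (17/269, 9/269, 27/269, 216/269) → H(Y|X=3) = 1.00286
H(Y|X) = 0.226·0.99091 + 0.256·0.99363 + 0.249·1.00069 + 0.269·1.00286 = 0.9973 bits

H(X,Y) = -Σ_{x,y} P(x,y) log₂ P(x,y). Per-cell terms -P(x,y)·log₂P(x,y):
  X=0: 0.08622, 0.05011, 0.12517, 0.44735
  X=1: 0.09545, 0.05573, 0.13690, 0.46953
  X=2: 0.09545, 0.05573, 0.13305, 0.46439
  X=3: 0.09993, 0.06116, 0.14069, 0.47755
Sum of the 16 terms: H(X,Y) = 2.9944 bits

Chain rule check:
  H(X) + H(Y|X) = 1.9972 + 0.9973 = 2.9945 bits
  H(X,Y) = 2.9944 bits
✓ Chain rule verified (Δ = 0.0001 is 4-dp rounding noise: each of the three values was rounded independently).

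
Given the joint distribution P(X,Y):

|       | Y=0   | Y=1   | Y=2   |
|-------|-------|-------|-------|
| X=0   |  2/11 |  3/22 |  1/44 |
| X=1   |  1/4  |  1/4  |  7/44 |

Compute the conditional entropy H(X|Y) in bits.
0.8847 bits

H(X|Y) = H(X,Y) - H(Y)

H(X,Y) = -Σ_{x,y} P(x,y) log₂ P(x,y). Per-cell terms -P(x,y)·log₂P(x,y):
  X=0: 0.44717, 0.39197, 0.12408
  X=1: 0.50000, 0.50000, 0.42192
Sum of the 6 terms: H(X,Y) = 2.3851 bits

Marginal of Y (column sums):
  P(Y=0) = 2/11 + 1/4 = 19/44
  P(Y=1) = 3/22 + 1/4 = 17/44
  P(Y=2) = 1/44 + 7/44 = 2/11
H(Y) = -[(19/44)·log₂(19/44) + (17/44)·log₂(17/44) + (2/11)·log₂(2/11)]
  = 0.52315 + 0.53008 + 0.44717 = 1.5004 bits

H(X|Y) = H(X,Y) - H(Y) = 2.3851 - 1.5004 = 0.8847 bits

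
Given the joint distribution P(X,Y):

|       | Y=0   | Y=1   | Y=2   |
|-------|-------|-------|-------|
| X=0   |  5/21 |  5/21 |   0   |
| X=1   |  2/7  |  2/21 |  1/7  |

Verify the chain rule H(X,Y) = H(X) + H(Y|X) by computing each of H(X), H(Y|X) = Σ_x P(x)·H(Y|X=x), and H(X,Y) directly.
H(X) = 0.9984 bits, H(Y|X) = 1.2281 bits, H(X,Y) = 2.2264 bits

Marginal of X (row sums):
  P(X=0) = 5/21 + 5/21 + 0 = 10/21
  P(X=1) = 2/7 + 2/21 + 1/7 = 11/21
H(X) = -[(10/21)·log₂(10/21) + (11/21)·log₂(11/21)]
  = 0.5097 + 0.4887 = 0.9984 bits

H(Y|X) = Σ_x P(x)·H(Y|X=x):
  X=0: P(X=0) = 10/21, P(Y|X=0) = (1/2, 1/2, 0) → H(Y|X=0) = 1.0000
  X=1: P(X=1) = 11/21, P(Y|X=1) = (6/11, 2/11, 3/11) → H(Y|X=1) = 1.4354
H(Y|X) = (10/21)·1.0000 + (11/21)·1.4354 = 1.2281 bits

H(X,Y) = -Σ_{x,y} P(x,y) log₂ P(x,y). Per-cell terms -P(x,y)·log₂P(x,y):
  X=0: 0.4929, 0.4929, 0.0000
  X=1: 0.5164, 0.3231, 0.4011
  (cells with P = 0 contribute 0)
Sum of the 6 terms: H(X,Y) = 2.2264 bits

Chain rule check:
  H(X) + H(Y|X) = 0.9984 + 1.2281 = 2.2265 bits
  H(X,Y) = 2.2264 bits
✓ Chain rule verified (Δ = 0.0001 is 4-dp rounding noise: each of the three values was rounded independently).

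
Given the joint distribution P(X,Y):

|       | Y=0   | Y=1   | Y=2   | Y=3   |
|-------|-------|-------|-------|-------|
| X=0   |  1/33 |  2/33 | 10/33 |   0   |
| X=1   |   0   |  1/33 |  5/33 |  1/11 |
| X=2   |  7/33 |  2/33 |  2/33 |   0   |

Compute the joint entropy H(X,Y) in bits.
2.7645 bits

H(X,Y) = -Σ_{x,y} P(x,y) log₂ P(x,y). Per-cell terms -P(x,y)·log₂P(x,y):
  X=0: 0.15286, 0.24511, 0.52196, 0.00000
  X=1: 0.00000, 0.15286, 0.41249, 0.31449
  X=2: 0.47452, 0.24511, 0.24511, 0.00000
  (cells with P = 0 contribute 0)
Sum of the 12 terms: H(X,Y) = 2.7645 bits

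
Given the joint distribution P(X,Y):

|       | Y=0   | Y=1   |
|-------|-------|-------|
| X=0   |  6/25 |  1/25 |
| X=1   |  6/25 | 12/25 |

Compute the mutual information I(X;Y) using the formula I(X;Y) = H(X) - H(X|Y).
0.1720 bits

I(X;Y) = H(X) - H(X|Y)

Marginal of X (row sums):
  P(X=0) = 6/25 + 1/25 = 7/25
  P(X=1) = 6/25 + 12/25 = 18/25
H(X) = -[(7/25)·log₂(7/25) + (18/25)·log₂(18/25)]
  = 0.514220 + 0.341230 = 0.85545 bits

Marginal of Y (column sums):
  P(Y=0) = 6/25 + 6/25 = 12/25
  P(Y=1) = 1/25 + 12/25 = 13/25
H(X|Y) = Σ_y P(y)·H(X|Y=y):
  Y=0: P(Y=0) = 12/25, P(X|Y=0) = (1/2, 1/2) → H(X|Y=0) = 1.000000
  Y=1: P(Y=1) = 13/25, P(X|Y=1) = (1/13, 12/13) → H(X|Y=1) = 0.391244
H(X|Y) = (12/25)·1.000000 + (13/25)·0.391244 = 0.68345 bits

I(X;Y) = H(X) - H(X|Y) = 0.85545 - 0.68345 = 0.1720 bits

Cross-check via I(X;Y) = H(X) + H(Y) - H(X,Y): computing H(Y) from the column sums and H(X,Y) from the 4 cells in the same way gives H(Y) = 0.99885 bits and H(X,Y) = 1.68229 bits, so
I(X;Y) = 0.85545 + 0.99885 - 1.68229 = 0.1720 bits ✓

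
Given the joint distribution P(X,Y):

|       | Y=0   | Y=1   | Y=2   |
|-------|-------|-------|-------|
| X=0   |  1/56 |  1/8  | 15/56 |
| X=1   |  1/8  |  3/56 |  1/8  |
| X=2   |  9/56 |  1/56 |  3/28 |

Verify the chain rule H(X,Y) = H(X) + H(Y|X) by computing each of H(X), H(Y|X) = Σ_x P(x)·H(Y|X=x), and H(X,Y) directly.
H(X) = 1.5658 bits, H(Y|X) = 1.2710 bits, H(X,Y) = 2.8368 bits

Marginal of X (row sums):
  P(X=0) = 1/56 + 1/8 + 15/56 = 23/56
  P(X=1) = 1/8 + 3/56 + 1/8 = 17/56
  P(X=2) = 9/56 + 1/56 + 3/28 = 2/7
H(X) = -[(23/56)·log₂(23/56) + (17/56)·log₂(17/56) + (2/7)·log₂(2/7)]
  = 0.52727 + 0.52211 + 0.51639 = 1.5658 bits

H(Y|X) = Σ_x P(x)·H(Y|X=x):
  X=0: P(X=0) = 23/56, P(Y|X=0) = (1/23, 7/23, 15/23) → H(Y|X=0) = 1.12118
  X=1: P(X=1) = 17/56, P(Y|X=1) = (7/17, 3/17, 7/17) → H(Y|X=1) = 1.49582
  X=2: P(X=2) = 2/7, P(Y|X=2) = (9/16, 1/16, 3/8) → H(Y|X=2) = 1.24756
H(Y|X) = (23/56)·1.12118 + (17/56)·1.49582 + (2/7)·1.24756 = 1.2710 bits

H(X,Y) = -Σ_{x,y} P(x,y) log₂ P(x,y). Per-cell terms -P(x,y)·log₂P(x,y):
  X=0: 0.10370, 0.37500, 0.50905
  X=1: 0.37500, 0.22620, 0.37500
  X=2: 0.42387, 0.10370, 0.34526
Sum of the 9 terms: H(X,Y) = 2.8368 bits

Chain rule check:
  H(X) + H(Y|X) = 1.5658 + 1.2710 = 2.8368 bits
  H(X,Y) = 2.8368 bits
✓ Chain rule verified.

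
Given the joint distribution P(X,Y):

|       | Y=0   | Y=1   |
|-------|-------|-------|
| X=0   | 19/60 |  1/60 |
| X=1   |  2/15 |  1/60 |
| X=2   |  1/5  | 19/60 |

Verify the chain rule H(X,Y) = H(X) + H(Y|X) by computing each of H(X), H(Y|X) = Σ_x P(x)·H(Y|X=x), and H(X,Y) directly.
H(X) = 1.4311 bits, H(Y|X) = 0.6685 bits, H(X,Y) = 2.0995 bits

Marginal of X (row sums):
  P(X=0) = 19/60 + 1/60 = 1/3
  P(X=1) = 2/15 + 1/60 = 3/20
  P(X=2) = 1/5 + 19/60 = 31/60
H(X) = -[(1/3)·log₂(1/3) + (3/20)·log₂(3/20) + (31/60)·log₂(31/60)]
  = 0.528321 + 0.410545 + 0.492225 = 1.4311 bits

H(Y|X) = Σ_x P(x)·H(Y|X=x):
  X=0: P(X=0) = 1/3, P(Y|X=0) = (19/20, 1/20) → H(Y|X=0) = 0.286397
  X=1: P(X=1) = 3/20, P(Y|X=1) = (8/9, 1/9) → H(Y|X=1) = 0.503258
  X=2: P(X=2) = 31/60, P(Y|X=2) = (12/31, 19/31) → H(Y|X=2) = 0.962900
H(Y|X) = (1/3)·0.286397 + (3/20)·0.503258 + (31/60)·0.962900 = 0.6685 bits

H(X,Y) = -Σ_{x,y} P(x,y) log₂ P(x,y). Per-cell terms -P(x,y)·log₂P(x,y):
  X=0: 0.525338, 0.098448
  X=1: 0.387585, 0.098448
  X=2: 0.464386, 0.525338
Sum of the 6 terms: H(X,Y) = 2.0995 bits

Chain rule check:
  H(X) + H(Y|X) = 1.4311 + 0.6685 = 2.0996 bits
  H(X,Y) = 2.0995 bits
✓ Chain rule verified (Δ = 0.0001 is 4-dp rounding noise: each of the three values was rounded independently).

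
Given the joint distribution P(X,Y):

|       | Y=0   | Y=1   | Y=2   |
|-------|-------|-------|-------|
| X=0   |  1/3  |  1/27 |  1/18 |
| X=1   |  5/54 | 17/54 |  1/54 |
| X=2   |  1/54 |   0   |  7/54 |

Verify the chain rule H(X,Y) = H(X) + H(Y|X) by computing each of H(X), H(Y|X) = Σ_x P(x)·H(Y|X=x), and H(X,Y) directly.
H(X) = 1.4570 bits, H(Y|X) = 0.9171 bits, H(X,Y) = 2.3741 bits

Marginal of X (row sums):
  P(X=0) = 1/3 + 1/27 + 1/18 = 23/54
  P(X=1) = 5/54 + 17/54 + 1/54 = 23/54
  P(X=2) = 1/54 + 0 + 7/54 = 4/27
H(X) = -[(23/54)·log₂(23/54) + (23/54)·log₂(23/54) + (4/27)·log₂(4/27)]
  = 0.52445 + 0.52445 + 0.40813 = 1.4570 bits

H(Y|X) = Σ_x P(x)·H(Y|X=x):
  X=0: P(X=0) = 23/54, P(Y|X=0) = (18/23, 2/23, 3/23) → H(Y|X=0) = 0.96645
  X=1: P(X=1) = 23/54, P(Y|X=1) = (5/23, 17/23, 1/23) → H(Y|X=1) = 0.99763
  X=2: P(X=2) = 4/27, P(Y|X=2) = (1/8, 0, 7/8) → H(Y|X=2) = 0.54356
H(Y|X) = (23/54)·0.96645 + (23/54)·0.99763 + (4/27)·0.54356 = 0.9171 bits

H(X,Y) = -Σ_{x,y} P(x,y) log₂ P(x,y). Per-cell terms -P(x,y)·log₂P(x,y):
  X=0: 0.52832, 0.17611, 0.23166
  X=1: 0.31787, 0.52493, 0.10657
  X=2: 0.10657, 0.00000, 0.38209
  (cells with P = 0 contribute 0)
Sum of the 9 terms: H(X,Y) = 2.3741 bits

Chain rule check:
  H(X) + H(Y|X) = 1.4570 + 0.9171 = 2.3741 bits
  H(X,Y) = 2.3741 bits
✓ Chain rule verified.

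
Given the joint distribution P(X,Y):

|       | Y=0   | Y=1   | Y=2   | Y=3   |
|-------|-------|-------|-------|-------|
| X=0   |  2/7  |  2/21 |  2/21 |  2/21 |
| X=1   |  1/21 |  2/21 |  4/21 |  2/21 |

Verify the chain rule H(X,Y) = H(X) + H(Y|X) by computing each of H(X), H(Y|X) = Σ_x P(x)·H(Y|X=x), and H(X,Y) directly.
H(X) = 0.9852 bits, H(Y|X) = 1.8114 bits, H(X,Y) = 2.7966 bits

Marginal of X (row sums):
  P(X=0) = 2/7 + 2/21 + 2/21 + 2/21 = 4/7
  P(X=1) = 1/21 + 2/21 + 4/21 + 2/21 = 3/7
H(X) = -[(4/7)·log₂(4/7) + (3/7)·log₂(3/7)]
  = 0.46135 + 0.52388 = 0.9852 bits

H(Y|X) = Σ_x P(x)·H(Y|X=x):
  X=0: P(X=0) = 4/7, P(Y|X=0) = (1/2, 1/6, 1/6, 1/6) → H(Y|X=0) = 1.79248
  X=1: P(X=1) = 3/7, P(Y|X=1) = (1/9, 2/9, 4/9, 2/9) → H(Y|X=1) = 1.83659
H(Y|X) = (4/7)·1.79248 + (3/7)·1.83659 = 1.8114 bits

H(X,Y) = -Σ_{x,y} P(x,y) log₂ P(x,y). Per-cell terms -P(x,y)·log₂P(x,y):
  X=0: 0.51639, 0.32308, 0.32308, 0.32308
  X=1: 0.20916, 0.32308, 0.45568, 0.32308
Sum of the 8 terms: H(X,Y) = 2.7966 bits

Chain rule check:
  H(X) + H(Y|X) = 0.9852 + 1.8114 = 2.7966 bits
  H(X,Y) = 2.7966 bits
✓ Chain rule verified.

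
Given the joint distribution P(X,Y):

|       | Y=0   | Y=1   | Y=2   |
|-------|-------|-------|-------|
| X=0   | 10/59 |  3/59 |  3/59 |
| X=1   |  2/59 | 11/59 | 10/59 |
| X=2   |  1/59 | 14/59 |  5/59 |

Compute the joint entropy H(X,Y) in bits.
2.8163 bits

H(X,Y) = -Σ_{x,y} P(x,y) log₂ P(x,y). Per-cell terms -P(x,y)·log₂P(x,y):
  X=0: 0.43402, 0.21853, 0.21853
  X=1: 0.16551, 0.45179, 0.43402
  X=2: 0.09971, 0.49244, 0.30176
Sum of the 9 terms: H(X,Y) = 2.8163 bits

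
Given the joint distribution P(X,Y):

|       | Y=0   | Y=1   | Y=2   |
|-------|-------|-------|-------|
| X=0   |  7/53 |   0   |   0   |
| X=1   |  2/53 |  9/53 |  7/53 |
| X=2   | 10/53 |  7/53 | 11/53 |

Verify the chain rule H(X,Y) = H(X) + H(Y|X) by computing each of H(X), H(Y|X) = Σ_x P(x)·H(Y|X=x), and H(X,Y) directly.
H(X) = 1.4012 bits, H(Y|X) = 1.2936 bits, H(X,Y) = 2.6948 bits

Marginal of X (row sums):
  P(X=0) = 7/53 + 0 + 0 = 7/53
  P(X=1) = 2/53 + 9/53 + 7/53 = 18/53
  P(X=2) = 10/53 + 7/53 + 11/53 = 28/53
H(X) = -[(7/53)·log₂(7/53) + (18/53)·log₂(18/53) + (28/53)·log₂(28/53)]
  = 0.38574 + 0.52913 + 0.48634 = 1.4012 bits

H(Y|X) = Σ_x P(x)·H(Y|X=x):
  X=0: P(X=0) = 7/53, P(Y|X=0) = (1, 0, 0) → H(Y|X=0) = 0.00000
  X=1: P(X=1) = 18/53, P(Y|X=1) = (1/9, 1/2, 7/18) → H(Y|X=1) = 1.38210
  X=2: P(X=2) = 28/53, P(Y|X=2) = (5/14, 1/4, 11/28) → H(Y|X=2) = 1.56005
H(Y|X) = (7/53)·0.00000 + (18/53)·1.38210 + (28/53)·1.56005 = 1.2936 bits

H(X,Y) = -Σ_{x,y} P(x,y) log₂ P(x,y). Per-cell terms -P(x,y)·log₂P(x,y):
  X=0: 0.38574, 0.00000, 0.00000
  X=1: 0.17841, 0.43438, 0.38574
  X=2: 0.45396, 0.38574, 0.47082
  (cells with P = 0 contribute 0)
Sum of the 9 terms: H(X,Y) = 2.6948 bits

Chain rule check:
  H(X) + H(Y|X) = 1.4012 + 1.2936 = 2.6948 bits
  H(X,Y) = 2.6948 bits
✓ Chain rule verified.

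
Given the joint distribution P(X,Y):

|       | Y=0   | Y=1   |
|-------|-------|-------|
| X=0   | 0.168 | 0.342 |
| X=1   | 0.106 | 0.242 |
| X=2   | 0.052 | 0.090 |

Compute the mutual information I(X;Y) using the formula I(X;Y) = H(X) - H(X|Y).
0.0013 bits

I(X;Y) = H(X) - H(X|Y)

Marginal of X (row sums):
  P(X=0) = 0.168 + 0.342 = 0.510
  P(X=1) = 0.106 + 0.242 = 0.348
  P(X=2) = 0.052 + 0.090 = 0.142
H(X) = -[0.510·log₂(0.510) + 0.348·log₂(0.348) + 0.142·log₂(0.142)]
  = 0.49543 + 0.52995 + 0.39988 = 1.4253 bits

Marginal of Y (column sums):
  P(Y=0) = 0.168 + 0.106 + 0.052 = 0.326
  P(Y=1) = 0.342 + 0.242 + 0.090 = 0.674
H(X|Y) = Σ_y P(y)·H(X|Y=y):
  Y=0: P(Y=0) = 0.326, P(X|Y=0) = (84/163, 53/163, 26/163) → H(X|Y=0) = 1.44231
  Y=1: P(Y=1) = 0.674, P(X|Y=1) = (171/337, 121/337, 45/337) → H(X|Y=1) = 1.41510
H(X|Y) = 0.326·1.44231 + 0.674·1.41510 = 1.4240 bits

I(X;Y) = H(X) - H(X|Y) = 1.4253 - 1.4240 = 0.0013 bits

Cross-check via I(X;Y) = H(X) + H(Y) - H(X,Y): computing H(Y) from the column sums and H(X,Y) from the 6 cells in the same way gives H(Y) = 0.9108 bits and H(X,Y) = 2.3348 bits, so
I(X;Y) = 1.4253 + 0.9108 - 2.3348 = 0.0013 bits ✓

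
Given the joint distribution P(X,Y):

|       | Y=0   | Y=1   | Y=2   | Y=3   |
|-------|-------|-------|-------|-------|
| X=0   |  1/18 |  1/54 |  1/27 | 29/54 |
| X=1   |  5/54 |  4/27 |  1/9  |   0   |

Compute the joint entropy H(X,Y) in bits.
2.0742 bits

H(X,Y) = -Σ_{x,y} P(x,y) log₂ P(x,y). Per-cell terms -P(x,y)·log₂P(x,y):
  X=0: 0.23166, 0.10657, 0.17611, 0.48167
  X=1: 0.31787, 0.40813, 0.35221, 0.00000
  (cells with P = 0 contribute 0)
Sum of the 8 terms: H(X,Y) = 2.0742 bits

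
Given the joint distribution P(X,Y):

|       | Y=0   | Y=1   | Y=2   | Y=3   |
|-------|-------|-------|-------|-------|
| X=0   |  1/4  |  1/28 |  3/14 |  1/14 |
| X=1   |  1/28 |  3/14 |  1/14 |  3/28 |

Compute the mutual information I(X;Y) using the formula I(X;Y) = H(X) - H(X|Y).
0.2768 bits

I(X;Y) = H(X) - H(X|Y)

Marginal of X (row sums):
  P(X=0) = 1/4 + 1/28 + 3/14 + 1/14 = 4/7
  P(X=1) = 1/28 + 3/14 + 1/14 + 3/28 = 3/7
H(X) = -[(4/7)·log₂(4/7) + (3/7)·log₂(3/7)]
  = 0.4613 + 0.5239 = 0.9852 bits

Marginal of Y (column sums):
  P(Y=0) = 1/4 + 1/28 = 2/7
  P(Y=1) = 1/28 + 3/14 = 1/4
  P(Y=2) = 3/14 + 1/14 = 2/7
  P(Y=3) = 1/14 + 3/28 = 5/28
H(X|Y) = Σ_y P(y)·H(X|Y=y):
  Y=0: P(Y=0) = 2/7, P(X|Y=0) = (7/8, 1/8) → H(X|Y=0) = 0.5436
  Y=1: P(Y=1) = 1/4, P(X|Y=1) = (1/7, 6/7) → H(X|Y=1) = 0.5917
  Y=2: P(Y=2) = 2/7, P(X|Y=2) = (3/4, 1/4) → H(X|Y=2) = 0.8113
  Y=3: P(Y=3) = 5/28, P(X|Y=3) = (2/5, 3/5) → H(X|Y=3) = 0.9710
H(X|Y) = (2/7)·0.5436 + (1/4)·0.5917 + (2/7)·0.8113 + (5/28)·0.9710 = 0.7084 bits

I(X;Y) = H(X) - H(X|Y) = 0.9852 - 0.7084 = 0.2768 bits

Cross-check via I(X;Y) = H(X) + H(Y) - H(X,Y): computing H(Y) from the column sums and H(X,Y) from the 8 cells in the same way gives H(Y) = 1.9766 bits and H(X,Y) = 2.6850 bits, so
I(X;Y) = 0.9852 + 1.9766 - 2.6850 = 0.2768 bits ✓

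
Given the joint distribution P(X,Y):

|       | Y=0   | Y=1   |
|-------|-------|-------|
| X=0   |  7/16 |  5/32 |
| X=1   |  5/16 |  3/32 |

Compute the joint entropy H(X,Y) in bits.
1.7848 bits

H(X,Y) = -Σ_{x,y} P(x,y) log₂ P(x,y). Per-cell terms -P(x,y)·log₂P(x,y):
  X=0: 0.5218, 0.4184
  X=1: 0.5244, 0.3202
Sum of the 4 terms: H(X,Y) = 1.7848 bits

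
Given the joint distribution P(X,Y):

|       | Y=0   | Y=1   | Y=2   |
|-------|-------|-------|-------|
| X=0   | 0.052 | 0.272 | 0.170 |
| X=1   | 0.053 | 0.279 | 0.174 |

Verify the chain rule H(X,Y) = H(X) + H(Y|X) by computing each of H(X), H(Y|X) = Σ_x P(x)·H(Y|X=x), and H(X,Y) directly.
H(X) = 0.9999 bits, H(Y|X) = 1.3448 bits, H(X,Y) = 2.3447 bits

Marginal of X (row sums):
  P(X=0) = 0.052 + 0.272 + 0.170 = 0.494
  P(X=1) = 0.053 + 0.279 + 0.174 = 0.506
H(X) = -[0.494·log₂(0.494) + 0.506·log₂(0.506)]
  = 0.5026 + 0.4973 = 0.9999 bits

H(Y|X) = Σ_x P(x)·H(Y|X=x):
  X=0: P(X=0) = 0.494, P(Y|X=0) = (2/19, 136/247, 85/247) → H(Y|X=0) = 1.3455
  X=1: P(X=1) = 0.506, P(Y|X=1) = (53/506, 279/506, 87/253) → H(Y|X=1) = 1.3441
H(Y|X) = 0.494·1.3455 + 0.506·1.3441 = 1.3448 bits

H(X,Y) = -Σ_{x,y} P(x,y) log₂ P(x,y). Per-cell terms -P(x,y)·log₂P(x,y):
  X=0: 0.2218, 0.5109, 0.4346
  X=1: 0.2246, 0.5138, 0.4390
Sum of the 6 terms: H(X,Y) = 2.3447 bits

Chain rule check:
  H(X) + H(Y|X) = 0.9999 + 1.3448 = 2.3447 bits
  H(X,Y) = 2.3447 bits
✓ Chain rule verified.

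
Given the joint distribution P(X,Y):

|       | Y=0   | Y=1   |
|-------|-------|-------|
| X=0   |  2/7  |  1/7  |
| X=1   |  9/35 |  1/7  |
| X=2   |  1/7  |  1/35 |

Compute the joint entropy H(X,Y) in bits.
2.3699 bits

H(X,Y) = -Σ_{x,y} P(x,y) log₂ P(x,y). Per-cell terms -P(x,y)·log₂P(x,y):
  X=0: 0.51639, 0.40105
  X=1: 0.50383, 0.40105
  X=2: 0.40105, 0.14655
Sum of the 6 terms: H(X,Y) = 2.3699 bits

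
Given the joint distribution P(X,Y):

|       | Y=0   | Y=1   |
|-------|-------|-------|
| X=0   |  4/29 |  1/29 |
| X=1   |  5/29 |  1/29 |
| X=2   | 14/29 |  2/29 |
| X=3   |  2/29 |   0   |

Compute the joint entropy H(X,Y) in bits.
2.2058 bits

H(X,Y) = -Σ_{x,y} P(x,y) log₂ P(x,y). Per-cell terms -P(x,y)·log₂P(x,y):
  X=0: 0.39420, 0.16752
  X=1: 0.43725, 0.16752
  X=2: 0.50720, 0.26607
  X=3: 0.26607, 0.00000
  (cells with P = 0 contribute 0)
Sum of the 8 terms: H(X,Y) = 2.2058 bits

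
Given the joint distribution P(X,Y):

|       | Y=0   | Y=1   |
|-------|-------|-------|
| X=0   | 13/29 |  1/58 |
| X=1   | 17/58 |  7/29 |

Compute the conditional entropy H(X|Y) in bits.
0.8092 bits

H(X|Y) = H(X,Y) - H(Y)

H(X,Y) = -Σ_{x,y} P(x,y) log₂ P(x,y). Per-cell terms -P(x,y)·log₂P(x,y):
  X=0: 0.51890, 0.10100
  X=1: 0.51894, 0.49498
Sum of the 4 terms: H(X,Y) = 1.63382 bits

Marginal of Y (column sums):
  P(Y=0) = 13/29 + 17/58 = 43/58
  P(Y=1) = 1/58 + 7/29 = 15/58
H(Y) = -[(43/58)·log₂(43/58) + (15/58)·log₂(15/58)]
  = 0.32007 + 0.50459 = 0.82466 bits

H(X|Y) = H(X,Y) - H(Y) = 1.63382 - 0.82466 = 0.8092 bits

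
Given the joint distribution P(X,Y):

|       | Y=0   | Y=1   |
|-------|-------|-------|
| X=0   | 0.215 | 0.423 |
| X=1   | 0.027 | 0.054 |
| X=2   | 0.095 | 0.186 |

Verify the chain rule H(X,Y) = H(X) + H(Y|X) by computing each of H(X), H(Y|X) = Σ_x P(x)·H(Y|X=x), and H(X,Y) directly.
H(X) = 1.2220 bits, H(Y|X) = 0.9219 bits, H(X,Y) = 2.1439 bits

Marginal of X (row sums):
  P(X=0) = 0.215 + 0.423 = 0.638
  P(X=1) = 0.027 + 0.054 = 0.081
  P(X=2) = 0.095 + 0.186 = 0.281
H(X) = -[0.638·log₂(0.638) + 0.081·log₂(0.081) + 0.281·log₂(0.281)]
  = 0.41366 + 0.29370 + 0.51461 = 1.2220 bits

H(Y|X) = Σ_x P(x)·H(Y|X=x):
  X=0: P(X=0) = 0.638, P(Y|X=0) = (215/638, 423/638) → H(Y|X=0) = 0.92191
  X=1: P(X=1) = 0.081, P(Y|X=1) = (1/3, 2/3) → H(Y|X=1) = 0.91830
  X=2: P(X=2) = 0.281, P(Y|X=2) = (95/281, 186/281) → H(Y|X=2) = 0.92297
H(Y|X) = 0.638·0.92191 + 0.081·0.91830 + 0.281·0.92297 = 0.9219 bits

H(X,Y) = -Σ_{x,y} P(x,y) log₂ P(x,y). Per-cell terms -P(x,y)·log₂P(x,y):
  X=0: 0.47678, 0.52506
  X=1: 0.14069, 0.22739
  X=2: 0.32261, 0.45135
Sum of the 6 terms: H(X,Y) = 2.1439 bits

Chain rule check:
  H(X) + H(Y|X) = 1.2220 + 0.9219 = 2.1439 bits
  H(X,Y) = 2.1439 bits
✓ Chain rule verified.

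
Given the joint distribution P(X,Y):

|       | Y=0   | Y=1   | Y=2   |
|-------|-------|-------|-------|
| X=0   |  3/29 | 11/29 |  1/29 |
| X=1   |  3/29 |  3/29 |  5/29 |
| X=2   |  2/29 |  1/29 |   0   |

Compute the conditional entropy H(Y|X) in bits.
1.2236 bits

H(Y|X) = H(X,Y) - H(X)

H(X,Y) = -Σ_{x,y} P(x,y) log₂ P(x,y). Per-cell terms -P(x,y)·log₂P(x,y):
  X=0: 0.33859, 0.53048, 0.16752
  X=1: 0.33859, 0.33859, 0.43725
  X=2: 0.26607, 0.16752, 0.00000
  (cells with P = 0 contribute 0)
Sum of the 9 terms: H(X,Y) = 2.5846 bits

Marginal of X (row sums):
  P(X=0) = 3/29 + 11/29 + 1/29 = 15/29
  P(X=1) = 3/29 + 3/29 + 5/29 = 11/29
  P(X=2) = 2/29 + 1/29 + 0 = 3/29
H(X) = -[(15/29)·log₂(15/29) + (11/29)·log₂(11/29) + (3/29)·log₂(3/29)]
  = 0.49194 + 0.53048 + 0.33859 = 1.3610 bits

H(Y|X) = H(X,Y) - H(X) = 2.5846 - 1.3610 = 1.2236 bits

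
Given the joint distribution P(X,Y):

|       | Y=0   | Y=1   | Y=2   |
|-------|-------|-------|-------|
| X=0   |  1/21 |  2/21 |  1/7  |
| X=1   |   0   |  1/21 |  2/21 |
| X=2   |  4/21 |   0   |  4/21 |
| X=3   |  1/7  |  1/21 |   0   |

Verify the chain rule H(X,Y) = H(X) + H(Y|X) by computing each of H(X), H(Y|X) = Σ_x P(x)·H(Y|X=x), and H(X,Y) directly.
H(X) = 1.9035 bits, H(Y|X) = 1.0836 bits, H(X,Y) = 2.9871 bits

Marginal of X (row sums):
  P(X=0) = 1/21 + 2/21 + 1/7 = 2/7
  P(X=1) = 0 + 1/21 + 2/21 = 1/7
  P(X=2) = 4/21 + 0 + 4/21 = 8/21
  P(X=3) = 1/7 + 1/21 + 0 = 4/21
H(X) = -[(2/7)·log₂(2/7) + (1/7)·log₂(1/7) + (8/21)·log₂(8/21) + (4/21)·log₂(4/21)]
  = 0.51639 + 0.40105 + 0.53041 + 0.45568 = 1.9035 bits

H(Y|X) = Σ_x P(x)·H(Y|X=x):
  X=0: P(X=0) = 2/7, P(Y|X=0) = (1/6, 1/3, 1/2) → H(Y|X=0) = 1.45915
  X=1: P(X=1) = 1/7, P(Y|X=1) = (0, 1/3, 2/3) → H(Y|X=1) = 0.91830
  X=2: P(X=2) = 8/21, P(Y|X=2) = (1/2, 0, 1/2) → H(Y|X=2) = 1.00000
  X=3: P(X=3) = 4/21, P(Y|X=3) = (3/4, 1/4, 0) → H(Y|X=3) = 0.81128
H(Y|X) = (2/7)·1.45915 + (1/7)·0.91830 + (8/21)·1.00000 + (4/21)·0.81128 = 1.0836 bits

H(X,Y) = -Σ_{x,y} P(x,y) log₂ P(x,y). Per-cell terms -P(x,y)·log₂P(x,y):
  X=0: 0.20916, 0.32308, 0.40105
  X=1: 0.00000, 0.20916, 0.32308
  X=2: 0.45568, 0.00000, 0.45568
  X=3: 0.40105, 0.20916, 0.00000
  (cells with P = 0 contribute 0)
Sum of the 12 terms: H(X,Y) = 2.9871 bits

Chain rule check:
  H(X) + H(Y|X) = 1.9035 + 1.0836 = 2.9871 bits
  H(X,Y) = 2.9871 bits
✓ Chain rule verified.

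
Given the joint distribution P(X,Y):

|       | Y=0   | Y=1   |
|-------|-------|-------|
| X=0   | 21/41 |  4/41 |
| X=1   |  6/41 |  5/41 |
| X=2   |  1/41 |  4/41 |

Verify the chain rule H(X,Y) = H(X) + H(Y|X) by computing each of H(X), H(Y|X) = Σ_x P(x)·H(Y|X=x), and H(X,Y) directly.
H(X) = 1.3146 bits, H(Y|X) = 0.7415 bits, H(X,Y) = 2.0561 bits

Marginal of X (row sums):
  P(X=0) = 21/41 + 4/41 = 25/41
  P(X=1) = 6/41 + 5/41 = 11/41
  P(X=2) = 1/41 + 4/41 = 5/41
H(X) = -[(25/41)·log₂(25/41) + (11/41)·log₂(11/41) + (5/41)·log₂(5/41)]
  = 0.43518 + 0.50925 + 0.37020 = 1.3146 bits

H(Y|X) = Σ_x P(x)·H(Y|X=x):
  X=0: P(X=0) = 25/41, P(Y|X=0) = (21/25, 4/25) → H(Y|X=0) = 0.63431
  X=1: P(X=1) = 11/41, P(Y|X=1) = (6/11, 5/11) → H(Y|X=1) = 0.99403
  X=2: P(X=2) = 5/41, P(Y|X=2) = (1/5, 4/5) → H(Y|X=2) = 0.72193
H(Y|X) = (25/41)·0.63431 + (11/41)·0.99403 + (5/41)·0.72193 = 0.7415 bits

H(X,Y) = -Σ_{x,y} P(x,y) log₂ P(x,y). Per-cell terms -P(x,y)·log₂P(x,y):
  X=0: 0.49439, 0.32757
  X=1: 0.40574, 0.37020
  X=2: 0.13067, 0.32757
Sum of the 6 terms: H(X,Y) = 2.0561 bits

Chain rule check:
  H(X) + H(Y|X) = 1.3146 + 0.7415 = 2.0561 bits
  H(X,Y) = 2.0561 bits
✓ Chain rule verified.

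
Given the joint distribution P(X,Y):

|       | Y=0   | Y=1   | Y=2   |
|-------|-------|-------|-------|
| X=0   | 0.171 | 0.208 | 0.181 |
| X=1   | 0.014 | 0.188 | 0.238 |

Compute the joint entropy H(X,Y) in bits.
2.3856 bits

H(X,Y) = -Σ_{x,y} P(x,y) log₂ P(x,y). Per-cell terms -P(x,y)·log₂P(x,y):
  X=0: 0.4357, 0.4712, 0.4463
  X=1: 0.0862, 0.4533, 0.4929
Sum of the 6 terms: H(X,Y) = 2.3856 bits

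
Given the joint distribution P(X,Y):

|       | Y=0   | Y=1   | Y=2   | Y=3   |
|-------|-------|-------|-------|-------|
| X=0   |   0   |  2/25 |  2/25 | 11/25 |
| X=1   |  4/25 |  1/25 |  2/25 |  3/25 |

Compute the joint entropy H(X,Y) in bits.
2.3715 bits

H(X,Y) = -Σ_{x,y} P(x,y) log₂ P(x,y). Per-cell terms -P(x,y)·log₂P(x,y):
  X=0: 0.0000, 0.2915, 0.2915, 0.5211
  X=1: 0.4230, 0.1858, 0.2915, 0.3671
  (cells with P = 0 contribute 0)
Sum of the 8 terms: H(X,Y) = 2.3715 bits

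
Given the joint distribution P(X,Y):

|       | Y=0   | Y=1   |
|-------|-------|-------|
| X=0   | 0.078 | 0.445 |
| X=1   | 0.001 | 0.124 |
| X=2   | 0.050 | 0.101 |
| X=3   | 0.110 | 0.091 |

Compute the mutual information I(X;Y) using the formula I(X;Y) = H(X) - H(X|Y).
0.1291 bits

I(X;Y) = H(X) - H(X|Y)

Marginal of X (row sums):
  P(X=0) = 0.078 + 0.445 = 0.523
  P(X=1) = 0.001 + 0.124 = 0.125
  P(X=2) = 0.050 + 0.101 = 0.151
  P(X=3) = 0.110 + 0.091 = 0.201
H(X) = -[0.523·log₂(0.523) + 0.125·log₂(0.125) + 0.151·log₂(0.151) + 0.201·log₂(0.201)]
  = 0.48907 + 0.37500 + 0.41183 + 0.46526 = 1.74116 bits

Marginal of Y (column sums):
  P(Y=0) = 0.078 + 0.001 + 0.050 + 0.110 = 0.239
  P(Y=1) = 0.445 + 0.124 + 0.101 + 0.091 = 0.761
H(X|Y) = Σ_y P(y)·H(X|Y=y):
  Y=0: P(Y=0) = 0.239, P(X|Y=0) = (78/239, 1/239, 50/239, 110/239) → H(X|Y=0) = 1.54771
  Y=1: P(Y=1) = 0.761, P(X|Y=1) = (445/761, 124/761, 101/761, 91/761) → H(X|Y=1) = 1.63224
H(X|Y) = 0.239·1.54771 + 0.761·1.63224 = 1.61204 bits

I(X;Y) = H(X) - H(X|Y) = 1.74116 - 1.61204 = 0.1291 bits

Cross-check via I(X;Y) = H(X) + H(Y) - H(X,Y): computing H(Y) from the column sums and H(X,Y) from the 8 cells in the same way gives H(Y) = 0.79337 bits and H(X,Y) = 2.40541 bits, so
I(X;Y) = 1.74116 + 0.79337 - 2.40541 = 0.1291 bits ✓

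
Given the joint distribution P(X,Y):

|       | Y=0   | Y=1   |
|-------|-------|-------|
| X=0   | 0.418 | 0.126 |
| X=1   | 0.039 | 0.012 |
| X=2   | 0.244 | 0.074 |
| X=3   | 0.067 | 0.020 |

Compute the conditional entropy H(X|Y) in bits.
1.5289 bits

H(X|Y) = H(X,Y) - H(Y)

H(X,Y) = -Σ_{x,y} P(x,y) log₂ P(x,y). Per-cell terms -P(x,y)·log₂P(x,y):
  X=0: 0.52602, 0.37655
  X=1: 0.18253, 0.07657
  X=2: 0.49655, 0.27797
  X=3: 0.26128, 0.11288
Sum of the 8 terms: H(X,Y) = 2.31035 bits

Marginal of Y (column sums):
  P(Y=0) = 0.418 + 0.039 + 0.244 + 0.067 = 0.768
  P(Y=1) = 0.126 + 0.012 + 0.074 + 0.020 = 0.232
H(Y) = -[0.768·log₂(0.768) + 0.232·log₂(0.232)]
  = 0.29247 + 0.48901 = 0.78148 bits

H(X|Y) = H(X,Y) - H(Y) = 2.31035 - 0.78148 = 1.5289 bits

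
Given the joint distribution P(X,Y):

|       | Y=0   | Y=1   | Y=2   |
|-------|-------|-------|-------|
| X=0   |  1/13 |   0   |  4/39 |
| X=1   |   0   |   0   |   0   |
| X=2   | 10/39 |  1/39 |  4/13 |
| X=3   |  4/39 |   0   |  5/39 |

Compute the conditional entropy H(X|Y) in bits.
1.3621 bits

H(X|Y) = H(X,Y) - H(Y)

H(X,Y) = -Σ_{x,y} P(x,y) log₂ P(x,y). Per-cell terms -P(x,y)·log₂P(x,y):
  X=0: 0.2846, 0.0000, 0.3370
  X=1: 0.0000, 0.0000, 0.0000
  X=2: 0.5035, 0.1355, 0.5232
  X=3: 0.3370, 0.0000, 0.3799
  (cells with P = 0 contribute 0)
Sum of the 12 terms: H(X,Y) = 2.5007 bits

Marginal of Y (column sums):
  P(Y=0) = 1/13 + 0 + 10/39 + 4/39 = 17/39
  P(Y=1) = 0 + 0 + 1/39 + 0 = 1/39
  P(Y=2) = 4/39 + 0 + 4/13 + 5/39 = 7/13
H(Y) = -[(17/39)·log₂(17/39) + (1/39)·log₂(1/39) + (7/13)·log₂(7/13)]
  = 0.5222 + 0.1355 + 0.4809 = 1.1386 bits

H(X|Y) = H(X,Y) - H(Y) = 2.5007 - 1.1386 = 1.3621 bits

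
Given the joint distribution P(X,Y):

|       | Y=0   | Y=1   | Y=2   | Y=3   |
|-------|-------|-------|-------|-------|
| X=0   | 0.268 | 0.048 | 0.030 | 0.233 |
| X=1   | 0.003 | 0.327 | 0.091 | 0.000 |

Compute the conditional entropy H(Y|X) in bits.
1.2461 bits

H(Y|X) = H(X,Y) - H(X)

H(X,Y) = -Σ_{x,y} P(x,y) log₂ P(x,y). Per-cell terms -P(x,y)·log₂P(x,y):
  X=0: 0.50912, 0.21028, 0.15177, 0.48967
  X=1: 0.02514, 0.52733, 0.31468, 0.00000
  (cells with P = 0 contribute 0)
Sum of the 8 terms: H(X,Y) = 2.2280 bits

Marginal of X (row sums):
  P(X=0) = 0.268 + 0.048 + 0.030 + 0.233 = 0.579
  P(X=1) = 0.003 + 0.327 + 0.091 + 0.000 = 0.421
H(X) = -[0.579·log₂(0.579) + 0.421·log₂(0.421)]
  = 0.45646 + 0.52545 = 0.9819 bits

H(Y|X) = H(X,Y) - H(X) = 2.2280 - 0.9819 = 1.2461 bits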